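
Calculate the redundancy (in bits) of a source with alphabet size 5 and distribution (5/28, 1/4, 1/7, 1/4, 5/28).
0.0332 bits

Redundancy measures how far a source is from maximum entropy:
R = H_max - H(X)

Maximum entropy for 5 symbols: H_max = log_2(5) = 2.3219 bits
Actual entropy: H(X) = 2.2887 bits
Redundancy: R = 2.3219 - 2.2887 = 0.0332 bits

This redundancy represents potential for compression: the source could be compressed by 0.0332 bits per symbol.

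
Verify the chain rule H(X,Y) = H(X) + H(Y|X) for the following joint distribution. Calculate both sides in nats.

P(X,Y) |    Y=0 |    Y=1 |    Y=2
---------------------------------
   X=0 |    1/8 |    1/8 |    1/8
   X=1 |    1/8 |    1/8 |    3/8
H(X,Y) = 1.6675, H(X) = 0.6616, H(Y|X) = 1.0059 (all in nats)

Chain rule: H(X,Y) = H(X) + H(Y|X)

Left side — joint entropy directly:
H(X,Y) = -Σ p(x,y) log p(x,y) = 1.6675 nats

Right side — compute H(Y|X) from the conditional distributions:
P(X) = (3/8, 5/8), so H(X) = 0.6616 nats
H(Y|X) = Σ_x P(X=x) · H(Y|X=x):
  P(Y|X=0) = (1/3, 1/3, 1/3), H(Y|X=0) = 1.0986, weight P(X=0) = 3/8
  P(Y|X=1) = (1/5, 1/5, 3/5), H(Y|X=1) = 0.9503, weight P(X=1) = 5/8
H(Y|X) = 1.0059 nats

H(X) + H(Y|X) = 0.6616 + 1.0059 = 1.6675 nats

Both sides equal 1.6675 nats. ✓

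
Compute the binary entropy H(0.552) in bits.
0.9922 bits

The binary entropy function is:
H(p) = -p log(p) - (1-p) log(1-p)

H(0.552) = -0.552 × log_2(0.552) - 0.448 × log_2(0.448)
H(0.552) = 0.9922 bits

Note: Binary entropy is maximized at p=0.5 (H=1 bit) and minimized at p=0 or p=1 (H=0).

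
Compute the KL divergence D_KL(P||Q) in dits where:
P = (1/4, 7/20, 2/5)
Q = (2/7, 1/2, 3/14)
0.0397 dits

KL divergence: D_KL(P||Q) = Σ p(x) log(p(x)/q(x))

Computing term by term:
  x=0: 1/4 × log_10[(1/4)/(2/7)] = 1/4 × -0.0580 = -0.0145
  x=1: 7/20 × log_10[(7/20)/(1/2)] = 7/20 × -0.1549 = -0.0542
  x=2: 2/5 × log_10[(2/5)/(3/14)] = 2/5 × 0.2711 = 0.1084

D_KL(P||Q) = 0.0397 dits

Note: KL divergence is always non-negative and equals 0 iff P = Q.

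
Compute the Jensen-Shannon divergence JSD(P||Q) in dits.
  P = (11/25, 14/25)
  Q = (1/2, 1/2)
0.0008 dits

Jensen-Shannon divergence is:
JSD(P||Q) = 0.5 × D_KL(P||M) + 0.5 × D_KL(Q||M)
where M = 0.5 × (P + Q) is the mixture distribution.

M = 0.5 × (11/25, 14/25) + 0.5 × (1/2, 1/2) = (0.47, 0.53)

D_KL(P||M) = 0.0008 dits
D_KL(Q||M) = 0.0008 dits

JSD(P||Q) = 0.5 × 0.0008 + 0.5 × 0.0008 = 0.0008 dits

Unlike KL divergence, JSD is symmetric and bounded: 0 ≤ JSD ≤ log(2).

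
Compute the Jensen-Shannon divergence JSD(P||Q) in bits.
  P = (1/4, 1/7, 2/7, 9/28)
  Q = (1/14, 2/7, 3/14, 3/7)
0.0646 bits

Jensen-Shannon divergence is:
JSD(P||Q) = 0.5 × D_KL(P||M) + 0.5 × D_KL(Q||M)
where M = 0.5 × (P + Q) is the mixture distribution.

M = 0.5 × (1/4, 1/7, 2/7, 9/28) + 0.5 × (1/14, 2/7, 3/14, 3/7) = (0.160714, 3/14, 1/4, 3/8)

D_KL(P||M) = 0.0593 bits
D_KL(Q||M) = 0.0699 bits

JSD(P||Q) = 0.5 × 0.0593 + 0.5 × 0.0699 = 0.0646 bits

Unlike KL divergence, JSD is symmetric and bounded: 0 ≤ JSD ≤ log(2).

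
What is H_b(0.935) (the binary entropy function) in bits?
0.3470 bits

The binary entropy function is:
H(p) = -p log(p) - (1-p) log(1-p)

H(0.935) = -0.935 × log_2(0.935) - 0.065 × log_2(0.065)
H(0.935) = 0.3470 bits

Note: Binary entropy is maximized at p=0.5 (H=1 bit) and minimized at p=0 or p=1 (H=0).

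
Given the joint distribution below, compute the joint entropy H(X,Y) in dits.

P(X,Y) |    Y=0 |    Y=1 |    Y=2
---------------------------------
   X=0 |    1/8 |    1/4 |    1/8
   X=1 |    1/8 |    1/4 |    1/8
0.7526 dits

Joint entropy is H(X,Y) = -Σ_{x,y} p(x,y) log p(x,y).

Summing over all non-zero entries:
H(X,Y) = -[1/8·log_10(1/8) + 1/4·log_10(1/4) + 1/8·log_10(1/8) + 1/8·log_10(1/8) + 1/4·log_10(1/4) + 1/8·log_10(1/8)]
H(X,Y) = 0.7526 dits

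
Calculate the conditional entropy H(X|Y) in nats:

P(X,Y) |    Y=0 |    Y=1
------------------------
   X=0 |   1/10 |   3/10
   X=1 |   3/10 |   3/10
0.6408 nats

Using the chain rule: H(X|Y) = H(X,Y) - H(Y)

First, compute H(X,Y) = 1.3138 nats

Marginal P(Y) = (2/5, 3/5)
H(Y) = 0.6730 nats

H(X|Y) = H(X,Y) - H(Y) = 1.3138 - 0.6730 = 0.6408 nats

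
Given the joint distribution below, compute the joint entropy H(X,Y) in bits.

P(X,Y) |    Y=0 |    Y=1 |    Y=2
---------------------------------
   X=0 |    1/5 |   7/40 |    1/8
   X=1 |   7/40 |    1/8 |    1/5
2.5589 bits

Joint entropy is H(X,Y) = -Σ_{x,y} p(x,y) log p(x,y).

Summing over all non-zero entries:
H(X,Y) = -[1/5·log_2(1/5) + 7/40·log_2(7/40) + 1/8·log_2(1/8) + 7/40·log_2(7/40) + 1/8·log_2(1/8) + 1/5·log_2(1/5)]
H(X,Y) = 2.5589 bits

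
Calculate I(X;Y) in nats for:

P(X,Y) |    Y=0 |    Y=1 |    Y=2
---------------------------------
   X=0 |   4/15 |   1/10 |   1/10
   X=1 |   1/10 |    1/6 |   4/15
0.0848 nats

Mutual information: I(X;Y) = H(X) + H(Y) - H(X,Y)

Marginals:
P(X) = (7/15, 8/15), H(X) = 0.6909 nats
P(Y) = (11/30, 4/15, 11/30), H(Y) = 1.0882 nats

Joint entropy: H(X,Y) = 1.6943 nats

I(X;Y) = 0.6909 + 1.0882 - 1.6943 = 0.0848 nats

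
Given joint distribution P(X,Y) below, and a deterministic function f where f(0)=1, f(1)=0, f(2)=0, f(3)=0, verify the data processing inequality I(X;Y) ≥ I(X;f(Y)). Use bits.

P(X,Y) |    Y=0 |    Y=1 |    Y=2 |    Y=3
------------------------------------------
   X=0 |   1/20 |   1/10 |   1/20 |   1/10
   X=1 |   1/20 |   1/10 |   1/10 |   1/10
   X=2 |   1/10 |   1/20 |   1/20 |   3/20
I(X;Y) = 0.0560, I(X;f(Y)) = 0.0177, inequality holds: 0.0560 ≥ 0.0177

Data Processing Inequality: For any Markov chain X → Y → Z, we have I(X;Y) ≥ I(X;Z).

Here Z = f(Y) is a deterministic function of Y, forming X → Y → Z.

Original I(X;Y) = 0.0560 bits

After applying f:
P(X,Z) where Z=f(Y):
- P(X,Z=0) = P(X,Y=1) + P(X,Y=2) + P(X,Y=3)
- P(X,Z=1) = P(X,Y=0)

I(X;Z) = I(X;f(Y)) = 0.0177 bits

Verification: 0.0560 ≥ 0.0177 ✓

Information cannot be created by processing; the function f can only lose information about X.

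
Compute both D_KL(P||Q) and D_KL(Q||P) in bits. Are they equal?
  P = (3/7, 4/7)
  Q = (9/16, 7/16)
D_KL(P||Q) = 0.0520, D_KL(Q||P) = 0.0521

KL divergence is not symmetric: D_KL(P||Q) ≠ D_KL(Q||P) in general.

D_KL(P||Q) = 0.0520 bits
D_KL(Q||P) = 0.0521 bits

No, they are not equal!

This asymmetry is why KL divergence is not a true distance metric.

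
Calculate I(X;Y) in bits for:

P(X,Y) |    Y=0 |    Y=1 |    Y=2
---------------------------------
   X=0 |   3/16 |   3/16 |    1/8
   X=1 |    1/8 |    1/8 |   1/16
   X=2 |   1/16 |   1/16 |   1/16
0.0079 bits

Mutual information: I(X;Y) = H(X) + H(Y) - H(X,Y)

Marginals:
P(X) = (1/2, 5/16, 3/16), H(X) = 1.4772 bits
P(Y) = (3/8, 3/8, 1/4), H(Y) = 1.5613 bits

Joint entropy: H(X,Y) = 3.0306 bits

I(X;Y) = 1.4772 + 1.5613 - 3.0306 = 0.0079 bits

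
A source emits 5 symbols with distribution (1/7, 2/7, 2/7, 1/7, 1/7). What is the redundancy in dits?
0.0259 dits

Redundancy measures how far a source is from maximum entropy:
R = H_max - H(X)

Maximum entropy for 5 symbols: H_max = log_10(5) = 0.6990 dits
Actual entropy: H(X) = 0.6731 dits
Redundancy: R = 0.6990 - 0.6731 = 0.0259 dits

This redundancy represents potential for compression: the source could be compressed by 0.0259 dits per symbol.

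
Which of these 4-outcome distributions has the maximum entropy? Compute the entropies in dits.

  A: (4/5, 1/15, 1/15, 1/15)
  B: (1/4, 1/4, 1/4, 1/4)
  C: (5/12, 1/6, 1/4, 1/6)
B

For a discrete distribution over n outcomes, entropy is maximized by the uniform distribution.

Computing entropies:
H(A) = 0.3127 dits
H(B) = 0.6021 dits
H(C) = 0.5683 dits

The uniform distribution (where all probabilities equal 1/4) achieves the maximum entropy of log_10(4) = 0.6021 dits.

Distribution B has the highest entropy.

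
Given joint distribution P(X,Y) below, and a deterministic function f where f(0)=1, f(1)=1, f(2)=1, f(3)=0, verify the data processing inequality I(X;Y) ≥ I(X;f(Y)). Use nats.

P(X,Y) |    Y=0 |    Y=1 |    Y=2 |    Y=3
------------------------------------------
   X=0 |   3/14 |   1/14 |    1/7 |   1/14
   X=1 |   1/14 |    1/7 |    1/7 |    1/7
I(X;Y) = 0.0616, I(X;f(Y)) = 0.0154, inequality holds: 0.0616 ≥ 0.0154

Data Processing Inequality: For any Markov chain X → Y → Z, we have I(X;Y) ≥ I(X;Z).

Here Z = f(Y) is a deterministic function of Y, forming X → Y → Z.

Original I(X;Y) = 0.0616 nats

After applying f:
P(X,Z) where Z=f(Y):
- P(X,Z=0) = P(X,Y=3)
- P(X,Z=1) = P(X,Y=0) + P(X,Y=1) + P(X,Y=2)

I(X;Z) = I(X;f(Y)) = 0.0154 nats

Verification: 0.0616 ≥ 0.0154 ✓

Information cannot be created by processing; the function f can only lose information about X.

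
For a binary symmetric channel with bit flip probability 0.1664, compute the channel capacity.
0.3506 bits

For a binary symmetric channel (BSC) with error probability p:
Capacity C = 1 - H(p) bits per symbol

where H(p) = -p log₂(p) - (1-p) log₂(1-p) is the binary entropy function.

H(0.1664) = 0.6494 bits
C = 1 - 0.6494 = 0.3506 bits per symbol

This means we can reliably transmit up to 0.3506 bits of information per channel use.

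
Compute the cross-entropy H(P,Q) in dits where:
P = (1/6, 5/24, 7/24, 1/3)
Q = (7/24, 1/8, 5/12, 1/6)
0.6476 dits

Cross-entropy: H(P,Q) = -Σ p(x) log q(x)

Alternatively: H(P,Q) = H(P) + D_KL(P||Q)
H(P) = 0.5867 dits
D_KL(P||Q) = 0.0609 dits

H(P,Q) = 0.5867 + 0.0609 = 0.6476 dits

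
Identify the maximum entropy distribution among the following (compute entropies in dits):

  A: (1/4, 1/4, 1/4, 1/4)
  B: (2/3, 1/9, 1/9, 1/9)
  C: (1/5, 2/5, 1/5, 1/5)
A

For a discrete distribution over n outcomes, entropy is maximized by the uniform distribution.

Computing entropies:
H(A) = 0.6021 dits
H(B) = 0.4355 dits
H(C) = 0.5786 dits

The uniform distribution (where all probabilities equal 1/4) achieves the maximum entropy of log_10(4) = 0.6021 dits.

Distribution A has the highest entropy.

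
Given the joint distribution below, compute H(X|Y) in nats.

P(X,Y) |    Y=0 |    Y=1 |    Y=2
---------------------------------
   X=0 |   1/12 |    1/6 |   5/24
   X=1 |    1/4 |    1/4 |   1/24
0.5805 nats

Using the chain rule: H(X|Y) = H(X,Y) - H(Y)

First, compute H(X,Y) = 1.6581 nats

Marginal P(Y) = (1/3, 5/12, 1/4)
H(Y) = 1.0776 nats

H(X|Y) = H(X,Y) - H(Y) = 1.6581 - 1.0776 = 0.5805 nats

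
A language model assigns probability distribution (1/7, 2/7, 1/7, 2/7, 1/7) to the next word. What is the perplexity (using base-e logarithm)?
4.7107

Perplexity is e^H (or exp(H) for natural log).

First, H = -Σ p log p = 1.5498 nats
Perplexity = e^1.5498 = 4.7107

Interpretation: The model's uncertainty is equivalent to choosing uniformly among 4.7 options.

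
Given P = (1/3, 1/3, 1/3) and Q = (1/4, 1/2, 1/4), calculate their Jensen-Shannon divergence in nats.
0.0144 nats

Jensen-Shannon divergence is:
JSD(P||Q) = 0.5 × D_KL(P||M) + 0.5 × D_KL(Q||M)
where M = 0.5 × (P + Q) is the mixture distribution.

M = 0.5 × (1/3, 1/3, 1/3) + 0.5 × (1/4, 1/2, 1/4) = (7/24, 5/12, 7/24)

D_KL(P||M) = 0.0146 nats
D_KL(Q||M) = 0.0141 nats

JSD(P||Q) = 0.5 × 0.0146 + 0.5 × 0.0141 = 0.0144 nats

Unlike KL divergence, JSD is symmetric and bounded: 0 ≤ JSD ≤ log(2).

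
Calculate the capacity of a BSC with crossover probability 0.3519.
0.0642 bits

For a binary symmetric channel (BSC) with error probability p:
Capacity C = 1 - H(p) bits per symbol

where H(p) = -p log₂(p) - (1-p) log₂(1-p) is the binary entropy function.

H(0.3519) = 0.9358 bits
C = 1 - 0.9358 = 0.0642 bits per symbol

This means we can reliably transmit up to 0.0642 bits of information per channel use.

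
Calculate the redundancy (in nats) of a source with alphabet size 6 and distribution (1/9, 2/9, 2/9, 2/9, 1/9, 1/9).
0.0566 nats

Redundancy measures how far a source is from maximum entropy:
R = H_max - H(X)

Maximum entropy for 6 symbols: H_max = log_e(6) = 1.7918 nats
Actual entropy: H(X) = 1.7351 nats
Redundancy: R = 1.7918 - 1.7351 = 0.0566 nats

This redundancy represents potential for compression: the source could be compressed by 0.0566 nats per symbol.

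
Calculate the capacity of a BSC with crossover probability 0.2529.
0.1842 bits

For a binary symmetric channel (BSC) with error probability p:
Capacity C = 1 - H(p) bits per symbol

where H(p) = -p log₂(p) - (1-p) log₂(1-p) is the binary entropy function.

H(0.2529) = 0.8158 bits
C = 1 - 0.8158 = 0.1842 bits per symbol

This means we can reliably transmit up to 0.1842 bits of information per channel use.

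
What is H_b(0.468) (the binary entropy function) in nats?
0.6911 nats

The binary entropy function is:
H(p) = -p log(p) - (1-p) log(1-p)

H(0.468) = -0.468 × log_e(0.468) - 0.532 × log_e(0.532)
H(0.468) = 0.6911 nats

Note: Binary entropy is maximized at p=0.5 (H=1 bit) and minimized at p=0 or p=1 (H=0).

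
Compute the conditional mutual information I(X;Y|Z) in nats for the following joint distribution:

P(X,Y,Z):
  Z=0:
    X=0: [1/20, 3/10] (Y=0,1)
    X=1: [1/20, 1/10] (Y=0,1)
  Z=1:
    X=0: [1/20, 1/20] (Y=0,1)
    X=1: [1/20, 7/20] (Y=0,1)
0.0414 nats

Conditional mutual information: I(X;Y|Z) = H(X|Z) + H(Y|Z) - H(X,Y|Z)

H(Z) = 0.6931
H(X,Z) = 1.2488 → H(X|Z) = 0.5556
H(Y,Z) = 1.1935 → H(Y|Z) = 0.5004
H(X,Y,Z) = 1.7078 → H(X,Y|Z) = 1.0147

I(X;Y|Z) = 0.5556 + 0.5004 - 1.0147 = 0.0414 nats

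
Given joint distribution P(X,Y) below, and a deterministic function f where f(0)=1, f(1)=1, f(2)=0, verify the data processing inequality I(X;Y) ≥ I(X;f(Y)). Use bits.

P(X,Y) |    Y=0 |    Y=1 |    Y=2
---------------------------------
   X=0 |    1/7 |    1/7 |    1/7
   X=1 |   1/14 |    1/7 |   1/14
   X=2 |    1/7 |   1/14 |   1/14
I(X;Y) = 0.0410, I(X;f(Y)) = 0.0060, inequality holds: 0.0410 ≥ 0.0060

Data Processing Inequality: For any Markov chain X → Y → Z, we have I(X;Y) ≥ I(X;Z).

Here Z = f(Y) is a deterministic function of Y, forming X → Y → Z.

Original I(X;Y) = 0.0410 bits

After applying f:
P(X,Z) where Z=f(Y):
- P(X,Z=0) = P(X,Y=2)
- P(X,Z=1) = P(X,Y=0) + P(X,Y=1)

I(X;Z) = I(X;f(Y)) = 0.0060 bits

Verification: 0.0410 ≥ 0.0060 ✓

Information cannot be created by processing; the function f can only lose information about X.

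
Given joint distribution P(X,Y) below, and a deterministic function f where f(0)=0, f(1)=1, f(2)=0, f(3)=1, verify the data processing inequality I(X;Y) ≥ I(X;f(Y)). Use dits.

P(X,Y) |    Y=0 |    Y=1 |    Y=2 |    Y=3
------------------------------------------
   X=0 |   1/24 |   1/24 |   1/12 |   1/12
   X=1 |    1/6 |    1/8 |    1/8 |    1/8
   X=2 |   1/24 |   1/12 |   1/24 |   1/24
I(X;Y) = 0.0130, I(X;f(Y)) = 0.0025, inequality holds: 0.0130 ≥ 0.0025

Data Processing Inequality: For any Markov chain X → Y → Z, we have I(X;Y) ≥ I(X;Z).

Here Z = f(Y) is a deterministic function of Y, forming X → Y → Z.

Original I(X;Y) = 0.0130 dits

After applying f:
P(X,Z) where Z=f(Y):
- P(X,Z=0) = P(X,Y=0) + P(X,Y=2)
- P(X,Z=1) = P(X,Y=1) + P(X,Y=3)

I(X;Z) = I(X;f(Y)) = 0.0025 dits

Verification: 0.0130 ≥ 0.0025 ✓

Information cannot be created by processing; the function f can only lose information about X.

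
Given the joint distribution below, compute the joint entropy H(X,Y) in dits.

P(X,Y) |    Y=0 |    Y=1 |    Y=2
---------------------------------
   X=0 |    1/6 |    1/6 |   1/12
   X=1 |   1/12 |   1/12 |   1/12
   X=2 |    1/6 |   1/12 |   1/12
0.9287 dits

Joint entropy is H(X,Y) = -Σ_{x,y} p(x,y) log p(x,y).

Summing over all non-zero entries:
H(X,Y) = -[1/6·log_10(1/6) + 1/6·log_10(1/6) + 1/12·log_10(1/12) + 1/12·log_10(1/12) + 1/12·log_10(1/12) + 1/12·log_10(1/12) + 1/6·log_10(1/6) + 1/12·log_10(1/12) + 1/12·log_10(1/12)]
H(X,Y) = 0.9287 dits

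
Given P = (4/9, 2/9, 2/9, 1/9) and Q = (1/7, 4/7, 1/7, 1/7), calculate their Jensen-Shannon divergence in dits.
0.0372 dits

Jensen-Shannon divergence is:
JSD(P||Q) = 0.5 × D_KL(P||M) + 0.5 × D_KL(Q||M)
where M = 0.5 × (P + Q) is the mixture distribution.

M = 0.5 × (4/9, 2/9, 2/9, 1/9) + 0.5 × (1/7, 4/7, 1/7, 1/7) = (0.293651, 0.396825, 0.18254, 0.126984)

D_KL(P||M) = 0.0366 dits
D_KL(Q||M) = 0.0379 dits

JSD(P||Q) = 0.5 × 0.0366 + 0.5 × 0.0379 = 0.0372 dits

Unlike KL divergence, JSD is symmetric and bounded: 0 ≤ JSD ≤ log(2).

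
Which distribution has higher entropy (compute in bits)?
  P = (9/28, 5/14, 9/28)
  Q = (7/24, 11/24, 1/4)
P

Computing entropies in bits:
H(P) = 1.5831
H(Q) = 1.5343

Distribution P has higher entropy.

Intuition: The distribution closer to uniform (more spread out) has higher entropy.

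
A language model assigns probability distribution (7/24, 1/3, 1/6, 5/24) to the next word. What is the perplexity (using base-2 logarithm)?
3.8613

Perplexity is 2^H (or exp(H) for natural log).

First, H = -Σ p log p = 1.9491 bits
Perplexity = 2^1.9491 = 3.8613

Interpretation: The model's uncertainty is equivalent to choosing uniformly among 3.9 options.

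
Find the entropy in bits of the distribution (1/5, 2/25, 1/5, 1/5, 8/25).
2.2107 bits

Shannon entropy is H(X) = -Σ p(x) log p(x).

For P = (1/5, 2/25, 1/5, 1/5, 8/25):
H = -1/5 × log_2(1/5) -2/25 × log_2(2/25) -1/5 × log_2(1/5) -1/5 × log_2(1/5) -8/25 × log_2(8/25)
H = 2.2107 bits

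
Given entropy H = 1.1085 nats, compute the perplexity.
3.0298

Perplexity is e^H (or exp(H) for natural log).

H = 1.1085 nats
Perplexity = e^1.1085 = 3.0298

Interpretation: The model's uncertainty is equivalent to choosing uniformly among 3.0 options.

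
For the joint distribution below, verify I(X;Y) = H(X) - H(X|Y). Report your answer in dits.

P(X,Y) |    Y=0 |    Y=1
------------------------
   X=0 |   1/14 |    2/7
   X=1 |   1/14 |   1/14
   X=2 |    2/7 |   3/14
I(X;Y) = 0.0277 dits

Mutual information has multiple equivalent forms:
- I(X;Y) = H(X) - H(X|Y)
- I(X;Y) = H(Y) - H(Y|X)
- I(X;Y) = H(X) + H(Y) - H(X,Y)

Computing all quantities:
H(X) = 0.4309, H(Y) = 0.2966, H(X,Y) = 0.6999
H(X|Y) = 0.4033, H(Y|X) = 0.2689

Verification:
H(X) - H(X|Y) = 0.4309 - 0.4033 = 0.0277
H(Y) - H(Y|X) = 0.2966 - 0.2689 = 0.0277
H(X) + H(Y) - H(X,Y) = 0.4309 + 0.2966 - 0.6999 = 0.0277

All forms give I(X;Y) = 0.0277 dits. ✓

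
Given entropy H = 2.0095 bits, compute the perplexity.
4.0264

Perplexity is 2^H (or exp(H) for natural log).

H = 2.0095 bits
Perplexity = 2^2.0095 = 4.0264

Interpretation: The model's uncertainty is equivalent to choosing uniformly among 4.0 options.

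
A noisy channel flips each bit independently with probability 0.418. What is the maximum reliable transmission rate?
0.0195 bits

For a binary symmetric channel (BSC) with error probability p:
Capacity C = 1 - H(p) bits per symbol

where H(p) = -p log₂(p) - (1-p) log₂(1-p) is the binary entropy function.

H(0.418) = 0.9805 bits
C = 1 - 0.9805 = 0.0195 bits per symbol

This means we can reliably transmit up to 0.0195 bits of information per channel use.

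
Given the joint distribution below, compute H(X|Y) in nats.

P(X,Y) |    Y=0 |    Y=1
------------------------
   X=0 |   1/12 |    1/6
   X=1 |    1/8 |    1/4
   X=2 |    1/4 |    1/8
1.0290 nats

Using the chain rule: H(X|Y) = H(X,Y) - H(Y)

First, compute H(X,Y) = 1.7187 nats

Marginal P(Y) = (11/24, 13/24)
H(Y) = 0.6897 nats

H(X|Y) = H(X,Y) - H(Y) = 1.7187 - 0.6897 = 1.0290 nats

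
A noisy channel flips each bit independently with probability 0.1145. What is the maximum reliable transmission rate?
0.4867 bits

For a binary symmetric channel (BSC) with error probability p:
Capacity C = 1 - H(p) bits per symbol

where H(p) = -p log₂(p) - (1-p) log₂(1-p) is the binary entropy function.

H(0.1145) = 0.5133 bits
C = 1 - 0.5133 = 0.4867 bits per symbol

This means we can reliably transmit up to 0.4867 bits of information per channel use.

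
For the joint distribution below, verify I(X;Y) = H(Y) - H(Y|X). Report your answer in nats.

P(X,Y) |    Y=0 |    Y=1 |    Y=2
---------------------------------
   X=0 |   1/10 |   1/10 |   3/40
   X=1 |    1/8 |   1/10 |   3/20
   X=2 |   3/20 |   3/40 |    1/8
I(X;Y) = 0.0122 nats

Mutual information has multiple equivalent forms:
- I(X;Y) = H(X) - H(X|Y)
- I(X;Y) = H(Y) - H(Y|X)
- I(X;Y) = H(X) + H(Y) - H(X,Y)

Computing all quantities:
H(X) = 1.0903, H(Y) = 1.0903, H(X,Y) = 2.1683
H(X|Y) = 1.0780, H(Y|X) = 1.0780

Verification:
H(X) - H(X|Y) = 1.0903 - 1.0780 = 0.0122
H(Y) - H(Y|X) = 1.0903 - 1.0780 = 0.0122
H(X) + H(Y) - H(X,Y) = 1.0903 + 1.0903 - 2.1683 = 0.0122

All forms give I(X;Y) = 0.0122 nats. ✓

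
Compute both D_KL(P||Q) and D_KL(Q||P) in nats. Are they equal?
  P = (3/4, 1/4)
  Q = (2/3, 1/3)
D_KL(P||Q) = 0.0164, D_KL(Q||P) = 0.0174

KL divergence is not symmetric: D_KL(P||Q) ≠ D_KL(Q||P) in general.

D_KL(P||Q) = 0.0164 nats
D_KL(Q||P) = 0.0174 nats

No, they are not equal!

This asymmetry is why KL divergence is not a true distance metric.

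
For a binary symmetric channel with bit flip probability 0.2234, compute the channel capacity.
0.2337 bits

For a binary symmetric channel (BSC) with error probability p:
Capacity C = 1 - H(p) bits per symbol

where H(p) = -p log₂(p) - (1-p) log₂(1-p) is the binary entropy function.

H(0.2234) = 0.7663 bits
C = 1 - 0.7663 = 0.2337 bits per symbol

This means we can reliably transmit up to 0.2337 bits of information per channel use.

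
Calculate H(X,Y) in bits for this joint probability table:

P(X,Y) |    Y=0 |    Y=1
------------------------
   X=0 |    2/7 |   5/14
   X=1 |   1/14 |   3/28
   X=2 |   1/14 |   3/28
2.2813 bits

Joint entropy is H(X,Y) = -Σ_{x,y} p(x,y) log p(x,y).

Summing over all non-zero entries:
H(X,Y) = -[2/7·log_2(2/7) + 5/14·log_2(5/14) + 1/14·log_2(1/14) + 3/28·log_2(3/28) + 1/14·log_2(1/14) + 3/28·log_2(3/28)]
H(X,Y) = 2.2813 bits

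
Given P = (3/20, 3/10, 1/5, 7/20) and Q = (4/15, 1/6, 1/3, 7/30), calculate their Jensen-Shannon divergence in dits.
0.0140 dits

Jensen-Shannon divergence is:
JSD(P||Q) = 0.5 × D_KL(P||M) + 0.5 × D_KL(Q||M)
where M = 0.5 × (P + Q) is the mixture distribution.

M = 0.5 × (3/20, 3/10, 1/5, 7/20) + 0.5 × (4/15, 1/6, 1/3, 7/30) = (5/24, 7/30, 4/15, 7/24)

D_KL(P||M) = 0.0141 dits
D_KL(Q||M) = 0.0139 dits

JSD(P||Q) = 0.5 × 0.0141 + 0.5 × 0.0139 = 0.0140 dits

Unlike KL divergence, JSD is symmetric and bounded: 0 ≤ JSD ≤ log(2).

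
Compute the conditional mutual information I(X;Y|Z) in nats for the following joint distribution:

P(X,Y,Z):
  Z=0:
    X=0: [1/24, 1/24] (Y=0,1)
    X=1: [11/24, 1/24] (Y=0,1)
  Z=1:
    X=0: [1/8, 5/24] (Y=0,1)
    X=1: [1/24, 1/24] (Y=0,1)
0.0402 nats

Conditional mutual information: I(X;Y|Z) = H(X|Z) + H(Y|Z) - H(X,Y|Z)

H(Z) = 0.6792
H(X,Z) = 1.1269 → H(X|Z) = 0.4477
H(Y,Z) = 1.1988 → H(Y|Z) = 0.5197
H(X,Y,Z) = 1.6064 → H(X,Y|Z) = 0.9272

I(X;Y|Z) = 0.4477 + 0.5197 - 0.9272 = 0.0402 nats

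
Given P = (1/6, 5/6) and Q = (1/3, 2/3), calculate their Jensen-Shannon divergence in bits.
0.0271 bits

Jensen-Shannon divergence is:
JSD(P||Q) = 0.5 × D_KL(P||M) + 0.5 × D_KL(Q||M)
where M = 0.5 × (P + Q) is the mixture distribution.

M = 0.5 × (1/6, 5/6) + 0.5 × (1/3, 2/3) = (1/4, 3/4)

D_KL(P||M) = 0.0292 bits
D_KL(Q||M) = 0.0251 bits

JSD(P||Q) = 0.5 × 0.0292 + 0.5 × 0.0251 = 0.0271 bits

Unlike KL divergence, JSD is symmetric and bounded: 0 ≤ JSD ≤ log(2).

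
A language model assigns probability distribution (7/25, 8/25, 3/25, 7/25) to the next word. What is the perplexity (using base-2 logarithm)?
3.7883

Perplexity is 2^H (or exp(H) for natural log).

First, H = -Σ p log p = 1.9215 bits
Perplexity = 2^1.9215 = 3.7883

Interpretation: The model's uncertainty is equivalent to choosing uniformly among 3.8 options.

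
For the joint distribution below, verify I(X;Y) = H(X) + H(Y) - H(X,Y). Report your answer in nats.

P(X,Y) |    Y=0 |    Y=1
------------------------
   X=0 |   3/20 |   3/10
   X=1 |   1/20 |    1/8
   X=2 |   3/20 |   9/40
I(X;Y) = 0.0039 nats

Mutual information has multiple equivalent forms:
- I(X;Y) = H(X) - H(X|Y)
- I(X;Y) = H(Y) - H(Y|X)
- I(X;Y) = H(X) + H(Y) - H(X,Y)

Computing all quantities:
H(X) = 1.0322, H(Y) = 0.6474, H(X,Y) = 1.6757
H(X|Y) = 1.0282, H(Y|X) = 0.6435

Verification:
H(X) - H(X|Y) = 1.0322 - 1.0282 = 0.0039
H(Y) - H(Y|X) = 0.6474 - 0.6435 = 0.0039
H(X) + H(Y) - H(X,Y) = 1.0322 + 0.6474 - 1.6757 = 0.0039

All forms give I(X;Y) = 0.0039 nats. ✓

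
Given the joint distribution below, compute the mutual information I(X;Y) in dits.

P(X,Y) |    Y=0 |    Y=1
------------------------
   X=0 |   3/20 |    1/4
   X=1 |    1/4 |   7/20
0.0004 dits

Mutual information: I(X;Y) = H(X) + H(Y) - H(X,Y)

Marginals:
P(X) = (2/5, 3/5), H(X) = 0.2923 dits
P(Y) = (2/5, 3/5), H(Y) = 0.2923 dits

Joint entropy: H(X,Y) = 0.5842 dits

I(X;Y) = 0.2923 + 0.2923 - 0.5842 = 0.0004 dits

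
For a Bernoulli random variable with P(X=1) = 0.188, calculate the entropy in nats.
0.4833 nats

The binary entropy function is:
H(p) = -p log(p) - (1-p) log(1-p)

H(0.188) = -0.188 × log_e(0.188) - 0.812 × log_e(0.812)
H(0.188) = 0.4833 nats

Note: Binary entropy is maximized at p=0.5 (H=1 bit) and minimized at p=0 or p=1 (H=0).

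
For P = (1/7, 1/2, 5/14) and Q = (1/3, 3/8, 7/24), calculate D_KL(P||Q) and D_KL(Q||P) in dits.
D_KL(P||Q) = 0.0413, D_KL(Q||P) = 0.0502

KL divergence is not symmetric: D_KL(P||Q) ≠ D_KL(Q||P) in general.

D_KL(P||Q) = 0.0413 dits
D_KL(Q||P) = 0.0502 dits

No, they are not equal!

This asymmetry is why KL divergence is not a true distance metric.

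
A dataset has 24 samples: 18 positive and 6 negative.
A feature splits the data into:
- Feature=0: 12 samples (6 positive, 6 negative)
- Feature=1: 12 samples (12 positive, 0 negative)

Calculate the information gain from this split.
0.3113 bits

Information Gain = H(Y) - H(Y|Feature)

Before split:
P(positive) = 18/24 = 0.7500
H(Y) = 0.8113 bits

After split:
Feature=0: H = 1.0000 bits (weight = 12/24)
Feature=1: H = 0.0000 bits (weight = 12/24)
H(Y|Feature) = (12/24)×1.0000 + (12/24)×0.0000 = 0.5000 bits

Information Gain = 0.8113 - 0.5000 = 0.3113 bits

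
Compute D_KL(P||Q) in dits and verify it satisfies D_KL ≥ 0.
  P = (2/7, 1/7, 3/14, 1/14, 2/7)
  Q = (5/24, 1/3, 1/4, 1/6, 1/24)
0.1849 dits

KL divergence satisfies the Gibbs inequality: D_KL(P||Q) ≥ 0 for all distributions P, Q.

D_KL(P||Q) = Σ p(x) log(p(x)/q(x))
Term by term:
  x=0: 2/7 × log_10[(2/7)/(5/24)] = 0.0392
  x=1: 1/7 × log_10[(1/7)/(1/3)] = -0.0526
  x=2: 3/14 × log_10[(3/14)/(1/4)] = -0.0143
  x=3: 1/14 × log_10[(1/14)/(1/6)] = -0.0263
  x=4: 2/7 × log_10[(2/7)/(1/24)] = 0.2389
D_KL(P||Q) = 0.1849 dits

D_KL(P||Q) = 0.1849 ≥ 0 ✓

This non-negativity is a fundamental property: relative entropy cannot be negative because it measures how different Q is from P.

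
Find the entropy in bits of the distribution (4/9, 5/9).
0.9911 bits

Shannon entropy is H(X) = -Σ p(x) log p(x).

For P = (4/9, 5/9):
H = -4/9 × log_2(4/9) -5/9 × log_2(5/9)
H = 0.9911 bits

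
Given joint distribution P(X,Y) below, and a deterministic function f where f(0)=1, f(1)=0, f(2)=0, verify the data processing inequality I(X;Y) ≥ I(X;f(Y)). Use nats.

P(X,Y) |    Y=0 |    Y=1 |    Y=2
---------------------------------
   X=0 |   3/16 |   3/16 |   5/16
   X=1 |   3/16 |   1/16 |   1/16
I(X;Y) = 0.0516, I(X;f(Y)) = 0.0484, inequality holds: 0.0516 ≥ 0.0484

Data Processing Inequality: For any Markov chain X → Y → Z, we have I(X;Y) ≥ I(X;Z).

Here Z = f(Y) is a deterministic function of Y, forming X → Y → Z.

Original I(X;Y) = 0.0516 nats

After applying f:
P(X,Z) where Z=f(Y):
- P(X,Z=0) = P(X,Y=1) + P(X,Y=2)
- P(X,Z=1) = P(X,Y=0)

I(X;Z) = I(X;f(Y)) = 0.0484 nats

Verification: 0.0516 ≥ 0.0484 ✓

Information cannot be created by processing; the function f can only lose information about X.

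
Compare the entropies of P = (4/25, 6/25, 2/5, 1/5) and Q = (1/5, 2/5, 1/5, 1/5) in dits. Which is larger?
Q

Computing entropies in dits:
H(P) = 0.5751
H(Q) = 0.5786

Distribution Q has higher entropy.

Intuition: The distribution closer to uniform (more spread out) has higher entropy.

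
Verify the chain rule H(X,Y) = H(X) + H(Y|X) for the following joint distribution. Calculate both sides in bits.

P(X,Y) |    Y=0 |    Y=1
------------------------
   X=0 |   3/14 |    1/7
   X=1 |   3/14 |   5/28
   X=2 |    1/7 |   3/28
H(X,Y) = 2.5436, H(X) = 1.5601, H(Y|X) = 0.9836 (all in bits)

Chain rule: H(X,Y) = H(X) + H(Y|X)

Left side — joint entropy directly:
H(X,Y) = -Σ p(x,y) log p(x,y) = 2.5436 bits

Right side — compute H(Y|X) from the conditional distributions:
P(X) = (5/14, 11/28, 1/4), so H(X) = 1.5601 bits
H(Y|X) = Σ_x P(X=x) · H(Y|X=x):
  P(Y|X=0) = (3/5, 2/5), H(Y|X=0) = 0.9710, weight P(X=0) = 5/14
  P(Y|X=1) = (6/11, 5/11), H(Y|X=1) = 0.9940, weight P(X=1) = 11/28
  P(Y|X=2) = (4/7, 3/7), H(Y|X=2) = 0.9852, weight P(X=2) = 1/4
H(Y|X) = 0.9836 bits

H(X) + H(Y|X) = 1.5601 + 0.9836 = 2.5436 bits

Both sides equal 2.5436 bits. ✓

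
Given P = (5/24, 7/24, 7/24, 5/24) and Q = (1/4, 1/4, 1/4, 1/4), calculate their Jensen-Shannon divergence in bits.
0.0051 bits

Jensen-Shannon divergence is:
JSD(P||Q) = 0.5 × D_KL(P||M) + 0.5 × D_KL(Q||M)
where M = 0.5 × (P + Q) is the mixture distribution.

M = 0.5 × (5/24, 7/24, 7/24, 5/24) + 0.5 × (1/4, 1/4, 1/4, 1/4) = (0.229167, 0.270833, 0.270833, 0.229167)

D_KL(P||M) = 0.0051 bits
D_KL(Q||M) = 0.0050 bits

JSD(P||Q) = 0.5 × 0.0051 + 0.5 × 0.0050 = 0.0051 bits

Unlike KL divergence, JSD is symmetric and bounded: 0 ≤ JSD ≤ log(2).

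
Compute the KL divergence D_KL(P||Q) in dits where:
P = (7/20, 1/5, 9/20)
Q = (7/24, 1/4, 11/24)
0.0047 dits

KL divergence: D_KL(P||Q) = Σ p(x) log(p(x)/q(x))

Computing term by term:
  x=0: 7/20 × log_10[(7/20)/(7/24)] = 7/20 × 0.0792 = 0.0277
  x=1: 1/5 × log_10[(1/5)/(1/4)] = 1/5 × -0.0969 = -0.0194
  x=2: 9/20 × log_10[(9/20)/(11/24)] = 9/20 × -0.0080 = -0.0036

D_KL(P||Q) = 0.0047 dits

Note: KL divergence is always non-negative and equals 0 iff P = Q.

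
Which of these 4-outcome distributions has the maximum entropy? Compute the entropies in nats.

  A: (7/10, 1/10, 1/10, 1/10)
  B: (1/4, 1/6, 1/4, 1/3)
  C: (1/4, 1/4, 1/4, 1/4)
C

For a discrete distribution over n outcomes, entropy is maximized by the uniform distribution.

Computing entropies:
H(A) = 0.9404 nats
H(B) = 1.3580 nats
H(C) = 1.3863 nats

The uniform distribution (where all probabilities equal 1/4) achieves the maximum entropy of log_e(4) = 1.3863 nats.

Distribution C has the highest entropy.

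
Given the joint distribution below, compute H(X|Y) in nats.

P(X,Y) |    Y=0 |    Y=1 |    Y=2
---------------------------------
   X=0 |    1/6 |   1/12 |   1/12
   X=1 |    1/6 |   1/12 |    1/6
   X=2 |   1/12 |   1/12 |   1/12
1.0608 nats

Using the chain rule: H(X|Y) = H(X,Y) - H(Y)

First, compute H(X,Y) = 2.1383 nats

Marginal P(Y) = (5/12, 1/4, 1/3)
H(Y) = 1.0776 nats

H(X|Y) = H(X,Y) - H(Y) = 2.1383 - 1.0776 = 1.0608 nats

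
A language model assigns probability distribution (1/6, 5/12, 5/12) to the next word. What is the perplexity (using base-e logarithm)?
2.7960

Perplexity is e^H (or exp(H) for natural log).

First, H = -Σ p log p = 1.0282 nats
Perplexity = e^1.0282 = 2.7960

Interpretation: The model's uncertainty is equivalent to choosing uniformly among 2.8 options.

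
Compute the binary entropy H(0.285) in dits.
0.2595 dits

The binary entropy function is:
H(p) = -p log(p) - (1-p) log(1-p)

H(0.285) = -0.285 × log_10(0.285) - 0.715 × log_10(0.715)
H(0.285) = 0.2595 dits

Note: Binary entropy is maximized at p=0.5 (H=1 bit) and minimized at p=0 or p=1 (H=0).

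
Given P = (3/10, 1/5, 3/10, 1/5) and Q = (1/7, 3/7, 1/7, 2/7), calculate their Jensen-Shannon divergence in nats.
0.0536 nats

Jensen-Shannon divergence is:
JSD(P||Q) = 0.5 × D_KL(P||M) + 0.5 × D_KL(Q||M)
where M = 0.5 × (P + Q) is the mixture distribution.

M = 0.5 × (3/10, 1/5, 3/10, 1/5) + 0.5 × (1/7, 3/7, 1/7, 2/7) = (0.221429, 11/35, 0.221429, 0.242857)

D_KL(P||M) = 0.0530 nats
D_KL(Q||M) = 0.0541 nats

JSD(P||Q) = 0.5 × 0.0530 + 0.5 × 0.0541 = 0.0536 nats

Unlike KL divergence, JSD is symmetric and bounded: 0 ≤ JSD ≤ log(2).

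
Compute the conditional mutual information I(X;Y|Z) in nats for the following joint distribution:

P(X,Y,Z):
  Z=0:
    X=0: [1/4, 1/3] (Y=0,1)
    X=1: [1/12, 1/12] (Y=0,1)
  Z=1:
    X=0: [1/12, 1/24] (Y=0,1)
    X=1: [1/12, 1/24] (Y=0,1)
0.0013 nats

Conditional mutual information: I(X;Y|Z) = H(X|Z) + H(Y|Z) - H(X,Y|Z)

H(Z) = 0.5623
H(X,Z) = 1.1329 → H(X|Z) = 0.5706
H(Y,Z) = 1.2367 → H(Y|Z) = 0.6743
H(X,Y,Z) = 1.8059 → H(X,Y|Z) = 1.2436

I(X;Y|Z) = 0.5706 + 0.6743 - 1.2436 = 0.0013 nats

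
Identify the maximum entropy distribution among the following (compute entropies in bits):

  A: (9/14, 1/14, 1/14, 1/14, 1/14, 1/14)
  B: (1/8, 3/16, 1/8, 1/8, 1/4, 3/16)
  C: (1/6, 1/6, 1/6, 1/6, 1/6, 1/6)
C

For a discrete distribution over n outcomes, entropy is maximized by the uniform distribution.

Computing entropies:
H(A) = 1.7695 bits
H(B) = 2.5306 bits
H(C) = 2.5850 bits

The uniform distribution (where all probabilities equal 1/6) achieves the maximum entropy of log_2(6) = 2.5850 bits.

Distribution C has the highest entropy.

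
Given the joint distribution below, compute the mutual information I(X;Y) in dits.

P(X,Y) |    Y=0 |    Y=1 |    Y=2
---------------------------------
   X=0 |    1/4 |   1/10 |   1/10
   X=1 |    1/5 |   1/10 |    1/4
0.0135 dits

Mutual information: I(X;Y) = H(X) + H(Y) - H(X,Y)

Marginals:
P(X) = (9/20, 11/20), H(X) = 0.2989 dits
P(Y) = (9/20, 1/5, 7/20), H(Y) = 0.4554 dits

Joint entropy: H(X,Y) = 0.7408 dits

I(X;Y) = 0.2989 + 0.4554 - 0.7408 = 0.0135 dits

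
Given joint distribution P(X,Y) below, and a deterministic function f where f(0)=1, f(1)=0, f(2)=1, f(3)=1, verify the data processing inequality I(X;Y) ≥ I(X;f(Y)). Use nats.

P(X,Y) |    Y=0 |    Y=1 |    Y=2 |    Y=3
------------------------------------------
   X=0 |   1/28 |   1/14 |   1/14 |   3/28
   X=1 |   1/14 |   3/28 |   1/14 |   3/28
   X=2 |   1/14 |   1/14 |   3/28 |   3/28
I(X;Y) = 0.0124, I(X;f(Y)) = 0.0048, inequality holds: 0.0124 ≥ 0.0048

Data Processing Inequality: For any Markov chain X → Y → Z, we have I(X;Y) ≥ I(X;Z).

Here Z = f(Y) is a deterministic function of Y, forming X → Y → Z.

Original I(X;Y) = 0.0124 nats

After applying f:
P(X,Z) where Z=f(Y):
- P(X,Z=0) = P(X,Y=1)
- P(X,Z=1) = P(X,Y=0) + P(X,Y=2) + P(X,Y=3)

I(X;Z) = I(X;f(Y)) = 0.0048 nats

Verification: 0.0124 ≥ 0.0048 ✓

Information cannot be created by processing; the function f can only lose information about X.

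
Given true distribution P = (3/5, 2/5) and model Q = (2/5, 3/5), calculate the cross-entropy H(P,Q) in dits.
0.3275 dits

Cross-entropy: H(P,Q) = -Σ p(x) log q(x)

Alternatively: H(P,Q) = H(P) + D_KL(P||Q)
H(P) = 0.2923 dits
D_KL(P||Q) = 0.0352 dits

H(P,Q) = 0.2923 + 0.0352 = 0.3275 dits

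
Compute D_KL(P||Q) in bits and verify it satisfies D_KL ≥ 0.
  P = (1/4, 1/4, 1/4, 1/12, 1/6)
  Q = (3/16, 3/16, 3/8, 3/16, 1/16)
0.1996 bits

KL divergence satisfies the Gibbs inequality: D_KL(P||Q) ≥ 0 for all distributions P, Q.

D_KL(P||Q) = Σ p(x) log(p(x)/q(x))
Term by term:
  x=0: 1/4 × log_2[(1/4)/(3/16)] = 0.1038
  x=1: 1/4 × log_2[(1/4)/(3/16)] = 0.1038
  x=2: 1/4 × log_2[(1/4)/(3/8)] = -0.1462
  x=3: 1/12 × log_2[(1/12)/(3/16)] = -0.0975
  x=4: 1/6 × log_2[(1/6)/(1/16)] = 0.2358
D_KL(P||Q) = 0.1996 bits

D_KL(P||Q) = 0.1996 ≥ 0 ✓

This non-negativity is a fundamental property: relative entropy cannot be negative because it measures how different Q is from P.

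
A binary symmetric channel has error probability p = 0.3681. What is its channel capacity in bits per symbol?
0.0508 bits

For a binary symmetric channel (BSC) with error probability p:
Capacity C = 1 - H(p) bits per symbol

where H(p) = -p log₂(p) - (1-p) log₂(1-p) is the binary entropy function.

H(0.3681) = 0.9492 bits
C = 1 - 0.9492 = 0.0508 bits per symbol

This means we can reliably transmit up to 0.0508 bits of information per channel use.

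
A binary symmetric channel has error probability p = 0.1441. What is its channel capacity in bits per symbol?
0.4051 bits

For a binary symmetric channel (BSC) with error probability p:
Capacity C = 1 - H(p) bits per symbol

where H(p) = -p log₂(p) - (1-p) log₂(1-p) is the binary entropy function.

H(0.1441) = 0.5949 bits
C = 1 - 0.5949 = 0.4051 bits per symbol

This means we can reliably transmit up to 0.4051 bits of information per channel use.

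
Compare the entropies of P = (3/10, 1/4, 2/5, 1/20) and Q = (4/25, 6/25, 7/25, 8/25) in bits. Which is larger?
Q

Computing entropies in bits:
H(P) = 1.7660
H(Q) = 1.9574

Distribution Q has higher entropy.

Intuition: The distribution closer to uniform (more spread out) has higher entropy.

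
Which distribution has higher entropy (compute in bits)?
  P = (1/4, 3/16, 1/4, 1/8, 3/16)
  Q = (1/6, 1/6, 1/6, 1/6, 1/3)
P

Computing entropies in bits:
H(P) = 2.2806
H(Q) = 2.2516

Distribution P has higher entropy.

Intuition: The distribution closer to uniform (more spread out) has higher entropy.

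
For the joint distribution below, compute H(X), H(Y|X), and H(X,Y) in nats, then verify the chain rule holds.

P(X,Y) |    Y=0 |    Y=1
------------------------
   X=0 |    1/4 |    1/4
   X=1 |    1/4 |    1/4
H(X,Y) = 1.3863, H(X) = 0.6931, H(Y|X) = 0.6931 (all in nats)

Chain rule: H(X,Y) = H(X) + H(Y|X)

Left side — joint entropy directly:
H(X,Y) = -Σ p(x,y) log p(x,y) = 1.3863 nats

Right side — compute H(Y|X) from the conditional distributions:
P(X) = (1/2, 1/2), so H(X) = 0.6931 nats
H(Y|X) = Σ_x P(X=x) · H(Y|X=x):
  P(Y|X=0) = (1/2, 1/2), H(Y|X=0) = 0.6931, weight P(X=0) = 1/2
  P(Y|X=1) = (1/2, 1/2), H(Y|X=1) = 0.6931, weight P(X=1) = 1/2
H(Y|X) = 0.6931 nats

H(X) + H(Y|X) = 0.6931 + 0.6931 = 1.3863 nats

Both sides equal 1.3863 nats. ✓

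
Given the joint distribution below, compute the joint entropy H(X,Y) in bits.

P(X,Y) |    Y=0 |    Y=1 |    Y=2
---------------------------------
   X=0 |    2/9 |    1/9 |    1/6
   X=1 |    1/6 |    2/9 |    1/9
2.5305 bits

Joint entropy is H(X,Y) = -Σ_{x,y} p(x,y) log p(x,y).

Summing over all non-zero entries:
H(X,Y) = -[2/9·log_2(2/9) + 1/9·log_2(1/9) + 1/6·log_2(1/6) + 1/6·log_2(1/6) + 2/9·log_2(2/9) + 1/9·log_2(1/9)]
H(X,Y) = 2.5305 bits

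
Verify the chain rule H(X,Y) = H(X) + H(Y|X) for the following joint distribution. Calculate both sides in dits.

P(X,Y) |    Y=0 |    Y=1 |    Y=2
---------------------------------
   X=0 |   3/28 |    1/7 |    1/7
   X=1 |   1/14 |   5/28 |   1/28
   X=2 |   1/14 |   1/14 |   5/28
H(X,Y) = 0.9099, H(X) = 0.4733, H(Y|X) = 0.4366 (all in dits)

Chain rule: H(X,Y) = H(X) + H(Y|X)

Left side — joint entropy directly:
H(X,Y) = -Σ p(x,y) log p(x,y) = 0.9099 dits

Right side — compute H(Y|X) from the conditional distributions:
P(X) = (11/28, 2/7, 9/28), so H(X) = 0.4733 dits
H(Y|X) = Σ_x P(X=x) · H(Y|X=x):
  P(Y|X=0) = (3/11, 4/11, 4/11), H(Y|X=0) = 0.4734, weight P(X=0) = 11/28
  P(Y|X=1) = (1/4, 5/8, 1/8), H(Y|X=1) = 0.3910, weight P(X=1) = 2/7
  P(Y|X=2) = (2/9, 2/9, 5/9), H(Y|X=2) = 0.4321, weight P(X=2) = 9/28
H(Y|X) = 0.4366 dits

H(X) + H(Y|X) = 0.4733 + 0.4366 = 0.9099 dits

Both sides equal 0.9099 dits. ✓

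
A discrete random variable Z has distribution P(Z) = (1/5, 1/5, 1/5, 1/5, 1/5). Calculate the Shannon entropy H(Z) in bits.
2.3219 bits

Shannon entropy is H(X) = -Σ p(x) log p(x).

For P = (1/5, 1/5, 1/5, 1/5, 1/5):
H = -1/5 × log_2(1/5) -1/5 × log_2(1/5) -1/5 × log_2(1/5) -1/5 × log_2(1/5) -1/5 × log_2(1/5)
H = 2.3219 bits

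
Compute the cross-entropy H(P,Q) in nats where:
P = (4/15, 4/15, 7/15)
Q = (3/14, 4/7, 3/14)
1.2789 nats

Cross-entropy: H(P,Q) = -Σ p(x) log q(x)

Alternatively: H(P,Q) = H(P) + D_KL(P||Q)
H(P) = 1.0606 nats
D_KL(P||Q) = 0.2183 nats

H(P,Q) = 1.0606 + 0.2183 = 1.2789 nats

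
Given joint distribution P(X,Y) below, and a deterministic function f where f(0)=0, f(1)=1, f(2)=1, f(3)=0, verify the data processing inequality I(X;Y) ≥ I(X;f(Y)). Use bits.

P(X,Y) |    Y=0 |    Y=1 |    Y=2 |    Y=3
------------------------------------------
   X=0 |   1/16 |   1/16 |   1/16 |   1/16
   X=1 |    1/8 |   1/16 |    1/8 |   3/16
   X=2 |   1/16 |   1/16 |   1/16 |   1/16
I(X;Y) = 0.0244, I(X;f(Y)) = 0.0115, inequality holds: 0.0244 ≥ 0.0115

Data Processing Inequality: For any Markov chain X → Y → Z, we have I(X;Y) ≥ I(X;Z).

Here Z = f(Y) is a deterministic function of Y, forming X → Y → Z.

Original I(X;Y) = 0.0244 bits

After applying f:
P(X,Z) where Z=f(Y):
- P(X,Z=0) = P(X,Y=0) + P(X,Y=3)
- P(X,Z=1) = P(X,Y=1) + P(X,Y=2)

I(X;Z) = I(X;f(Y)) = 0.0115 bits

Verification: 0.0244 ≥ 0.0115 ✓

Information cannot be created by processing; the function f can only lose information about X.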